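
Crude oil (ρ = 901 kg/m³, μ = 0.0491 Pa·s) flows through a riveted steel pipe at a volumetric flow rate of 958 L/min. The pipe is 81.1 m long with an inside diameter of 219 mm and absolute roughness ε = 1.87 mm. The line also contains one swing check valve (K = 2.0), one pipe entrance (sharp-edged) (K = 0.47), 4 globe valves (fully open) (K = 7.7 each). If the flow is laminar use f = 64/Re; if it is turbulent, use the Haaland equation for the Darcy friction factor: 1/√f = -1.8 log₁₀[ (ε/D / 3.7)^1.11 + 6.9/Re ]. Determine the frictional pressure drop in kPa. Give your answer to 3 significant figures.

Q = 958 L/min = 958/60000 = 0.01597 m³/s.
Cross-sectional area A = πD²/4 = π(0.219)²/4 = 0.03767 m²; mean velocity V = Q/A = 0.01597/0.03767 = 0.4239 m/s.
Reynolds number Re = ρVD/μ = 901 · 0.4239 · 0.219 / 0.0491 = 1703.
Re < 2300 → laminar flow, so f = 64/Re = 64/1703 = 0.03757 (the turbulent correlation is not needed).
Total minor-loss coefficient ΣK = 1·2 + 1·0.47 + 4·7.7 = 33.3.
ΔP = [f·L/D + ΣK]·(ρV²/2) = [0.03757·81.1/0.219 + 33.3]·(901·0.4239²/2) = [13.91 + 33.3]·80.94 = 3819 Pa.
ΔP = 3819 Pa = 3.82 kPa.

ΔP ≈ 3.82 kPa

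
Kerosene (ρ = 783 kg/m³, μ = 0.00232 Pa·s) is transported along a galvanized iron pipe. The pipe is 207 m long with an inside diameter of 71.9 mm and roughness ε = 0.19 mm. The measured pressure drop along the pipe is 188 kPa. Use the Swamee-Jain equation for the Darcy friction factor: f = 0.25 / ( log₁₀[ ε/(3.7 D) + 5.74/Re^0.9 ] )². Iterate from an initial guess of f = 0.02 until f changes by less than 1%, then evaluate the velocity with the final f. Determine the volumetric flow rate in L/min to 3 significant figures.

Q ≈ 597 L/min

Rearranging Darcy-Weisbach: V = √(2·ΔP·D/(f·L·ρ)). With ε/D = 0.00019/0.0719 = 0.00264, iterate starting from f = 0.02:
  f = 0.02 → V = √(2·1.88e+05·0.0719/(0.02·207·783)) = 2.888 m/s; Re = ρVD/μ = 7.008e+04; f → 0.02749
  f = 0.02749 → V = 2.463 m/s; Re = 5.978e+04; f → 0.0278
  f = 0.0278 → V = 2.45 m/s; Re = 5.944e+04; f → 0.02781
Converged (Δf/f < 1%). With the final f = 0.02781: V = √(2·1.88e+05·0.0719/(0.02781·207·783)) = 2.449 m/s.
Q = V·A = 2.449·(π/4·0.0719²) = 0.009943 m³/s = 597 L/min.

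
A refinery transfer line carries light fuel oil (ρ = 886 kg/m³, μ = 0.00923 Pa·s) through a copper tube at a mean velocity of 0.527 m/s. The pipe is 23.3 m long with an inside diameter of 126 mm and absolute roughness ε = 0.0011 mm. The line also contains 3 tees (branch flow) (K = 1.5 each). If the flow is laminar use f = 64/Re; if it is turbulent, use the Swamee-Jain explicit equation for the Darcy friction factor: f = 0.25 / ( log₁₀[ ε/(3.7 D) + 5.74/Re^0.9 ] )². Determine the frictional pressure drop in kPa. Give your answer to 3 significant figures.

Reynolds number Re = ρVD/μ = 886 · 0.527 · 0.126 / 0.00923 = 6374.
Re > 4000 → turbulent. Relative roughness ε/D = 1.1e-06/0.126 = 8.73e-06. Swamee-Jain: f = 0.25/(log₁₀[8.73e-06/3.7 + 5.74/6374^0.9])² = 0.25/(log₁₀[2.36e-06 + 0.00216])² = 0.25/(-2.665)² = 0.03521.
Total minor-loss coefficient ΣK = 3·1.5 = 4.5.
ΔP = [f·L/D + ΣK]·(ρV²/2) = [0.03521·23.3/0.126 + 4.5]·(886·0.527²/2) = [6.511 + 4.5]·123 = 1355 Pa.
ΔP = 1355 Pa = 1.35 kPa.

ΔP ≈ 1.35 kPa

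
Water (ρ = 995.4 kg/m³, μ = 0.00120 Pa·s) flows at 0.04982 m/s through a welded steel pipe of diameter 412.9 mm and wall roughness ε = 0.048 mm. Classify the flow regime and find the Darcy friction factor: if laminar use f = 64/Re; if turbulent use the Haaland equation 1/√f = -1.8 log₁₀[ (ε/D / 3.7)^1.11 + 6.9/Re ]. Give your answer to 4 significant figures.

Re = ρVD/μ = 995.4·0.04982·0.4129/0.0012 = 1.706e+04.
Re > 4000 → turbulent. ε/D = 4.8e-05/0.4129 = 0.000116; Haaland: 1/√f = -1.8 log₁₀[1e-05 + 0.000404] = 6.089, so f = 0.02698.

f ≈ 0.02698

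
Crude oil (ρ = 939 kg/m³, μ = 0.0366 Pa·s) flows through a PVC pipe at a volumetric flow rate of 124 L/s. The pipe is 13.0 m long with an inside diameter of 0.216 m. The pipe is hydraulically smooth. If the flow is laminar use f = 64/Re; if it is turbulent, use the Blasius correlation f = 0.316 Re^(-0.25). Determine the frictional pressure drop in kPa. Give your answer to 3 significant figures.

ΔP ≈ 8.74 kPa

Q = 124 L/s = 124/1000 = 0.124 m³/s.
Cross-sectional area A = πD²/4 = π(0.216)²/4 = 0.03664 m²; mean velocity V = Q/A = 0.124/0.03664 = 3.384 m/s.
Reynolds number Re = ρVD/μ = 939 · 3.384 · 0.216 / 0.0366 = 1.875e+04.
Re > 4000 → turbulent. Smooth-pipe (Blasius): f = 0.316 Re^(-0.25) = 0.316/(1.875e+04)^0.25 = 0.027.
Darcy-Weisbach: ΔP = f(L/D)(ρV²/2) = 0.027·(13/0.216)·(939·3.384²/2) = 0.027·60.19·5376 = 8738 Pa.
ΔP = 8738 Pa = 8.74 kPa.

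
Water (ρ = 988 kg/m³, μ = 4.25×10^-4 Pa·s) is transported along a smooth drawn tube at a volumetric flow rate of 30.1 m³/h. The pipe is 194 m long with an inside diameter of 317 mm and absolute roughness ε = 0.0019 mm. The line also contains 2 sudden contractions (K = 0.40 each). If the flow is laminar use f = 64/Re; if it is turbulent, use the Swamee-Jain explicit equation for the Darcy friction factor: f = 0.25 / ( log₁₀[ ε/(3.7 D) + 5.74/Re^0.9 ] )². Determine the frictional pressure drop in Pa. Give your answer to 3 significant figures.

ΔP ≈ 68.4 Pa

Q = 30.1 m³/h = 30.1/3600 = 0.008361 m³/s.
Cross-sectional area A = πD²/4 = π(0.317)²/4 = 0.07892 m²; mean velocity V = Q/A = 0.008361/0.07892 = 0.1059 m/s.
Reynolds number Re = ρVD/μ = 988 · 0.1059 · 0.317 / 0.000425 = 7.807e+04.
Re > 4000 → turbulent. Relative roughness ε/D = 1.9e-06/0.317 = 5.99e-06. Swamee-Jain: f = 0.25/(log₁₀[5.99e-06/3.7 + 5.74/7.807e+04^0.9])² = 0.25/(log₁₀[1.62e-06 + 0.000227])² = 0.25/(-3.641)² = 0.01886.
Total minor-loss coefficient ΣK = 2·0.4 = 0.8.
ΔP = [f·L/D + ΣK]·(ρV²/2) = [0.01886·194/0.317 + 0.8]·(988·0.1059²/2) = [11.54 + 0.8]·5.544 = 68.41 Pa.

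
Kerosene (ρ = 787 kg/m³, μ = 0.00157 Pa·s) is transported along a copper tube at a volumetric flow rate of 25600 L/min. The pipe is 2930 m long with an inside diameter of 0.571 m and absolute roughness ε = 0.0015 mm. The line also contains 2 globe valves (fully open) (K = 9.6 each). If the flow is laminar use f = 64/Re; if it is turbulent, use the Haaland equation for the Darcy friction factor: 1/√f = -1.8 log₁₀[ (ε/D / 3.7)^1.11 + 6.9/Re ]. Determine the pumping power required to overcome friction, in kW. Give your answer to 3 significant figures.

Q = 25600 L/min = 25600/60000 = 0.4267 m³/s.
Cross-sectional area A = πD²/4 = π(0.571)²/4 = 0.2561 m²; mean velocity V = Q/A = 0.4267/0.2561 = 1.666 m/s.
Reynolds number Re = ρVD/μ = 787 · 1.666 · 0.571 / 0.00157 = 4.769e+05.
Re > 4000 → turbulent. Relative roughness ε/D = 1.5e-06/0.571 = 2.63e-06. Haaland: 1/√f = -1.8 log₁₀[(2.63e-06/3.7)^1.11 + 6.9/4.769e+05] = -1.8 log₁₀[1.5e-07 + 1.45e-05] = 8.703, so f = 0.0132.
Total minor-loss coefficient ΣK = 2·9.6 = 19.2.
ΔP = [f·L/D + ΣK]·(ρV²/2) = [0.0132·2930/0.571 + 19.2]·(787·1.666²/2) = [67.74 + 19.2]·1092 = 9.498e+04 Pa.
Pumping power P = QΔP = 0.4267·9.498e+04 = 40530 W = 40.5 kW.

P ≈ 40.5 kW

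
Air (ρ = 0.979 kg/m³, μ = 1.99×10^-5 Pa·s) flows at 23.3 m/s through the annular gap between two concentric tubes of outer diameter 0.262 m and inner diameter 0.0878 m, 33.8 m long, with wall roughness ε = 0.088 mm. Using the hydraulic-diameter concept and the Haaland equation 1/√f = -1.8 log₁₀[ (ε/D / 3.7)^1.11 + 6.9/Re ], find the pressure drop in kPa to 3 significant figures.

ΔP ≈ 0.963 kPa

Hydraulic diameter D_h = 4A/P = D_o - D_i = 0.262 - 0.0878 = 0.1742 m.
Re = ρVD_h/μ = 0.979·23.3·0.1742/1.99e-05 = 1.997e+05.
ε/D_h = 8.8e-05/0.1742 = 0.000505; Haaland gives 1/√f = -1.8 log₁₀[5.13e-05+3.46e-05] = 7.319, so f = 0.01867.
ΔP = f(L/D_h)(ρV²/2) = 0.01867·33.8/0.1742·265.7 = 962.5 Pa.
ΔP = 0.963 kPa.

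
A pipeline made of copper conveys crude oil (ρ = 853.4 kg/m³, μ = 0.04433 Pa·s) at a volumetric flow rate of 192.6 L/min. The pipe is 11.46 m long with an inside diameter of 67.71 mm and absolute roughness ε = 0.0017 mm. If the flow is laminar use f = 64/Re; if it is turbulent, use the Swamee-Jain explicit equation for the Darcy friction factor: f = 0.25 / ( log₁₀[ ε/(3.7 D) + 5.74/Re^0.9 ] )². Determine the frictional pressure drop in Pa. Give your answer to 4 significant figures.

Q = 192.6 L/min = 192.6/60000 = 0.00321 m³/s.
Cross-sectional area A = πD²/4 = π(0.06771)²/4 = 0.003601 m²; mean velocity V = Q/A = 0.00321/0.003601 = 0.8915 m/s.
Reynolds number Re = ρVD/μ = 853.4 · 0.8915 · 0.06771 / 0.0443 = 1162.
Re < 2300 → laminar flow, so f = 64/Re = 64/1162 = 0.05508 (the turbulent correlation is not needed).
Darcy-Weisbach: ΔP = f(L/D)(ρV²/2) = 0.05508·(11.46/0.06771)·(853.4·0.8915²/2) = 0.05508·169.3·339.1 = 3161 Pa.

ΔP ≈ 3161 Pa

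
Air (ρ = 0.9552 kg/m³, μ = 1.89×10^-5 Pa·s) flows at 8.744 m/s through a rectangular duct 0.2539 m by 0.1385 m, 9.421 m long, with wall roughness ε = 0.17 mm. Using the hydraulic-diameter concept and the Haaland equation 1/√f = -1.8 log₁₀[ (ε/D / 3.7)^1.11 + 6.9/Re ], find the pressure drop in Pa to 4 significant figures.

ΔP ≈ 42.80 Pa

Hydraulic diameter D_h = 4A/P = 4·(0.2539·0.1385)/(2·(0.2539+0.1385)) = 0.1407/0.7848 = 0.1792 m.
Re = ρVD_h/μ = 0.9552·8.744·0.1792/1.89e-05 = 7.921e+04.
ε/D_h = 0.00017/0.1792 = 0.000948; Haaland gives 1/√f = -1.8 log₁₀[0.000103+8.71e-05] = 6.697, so f = 0.0223.
ΔP = f(L/D_h)(ρV²/2) = 0.0223·9.421/0.1792·36.52 = 42.8 Pa.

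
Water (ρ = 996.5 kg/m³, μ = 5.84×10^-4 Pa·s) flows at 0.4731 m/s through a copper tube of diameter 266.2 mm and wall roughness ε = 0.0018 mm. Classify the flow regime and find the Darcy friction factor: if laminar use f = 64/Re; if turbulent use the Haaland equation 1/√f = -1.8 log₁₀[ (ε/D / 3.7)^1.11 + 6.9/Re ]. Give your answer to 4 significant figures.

Re = ρVD/μ = 996.5·0.4731·0.2662/0.000584 = 2.149e+05.
Re > 4000 → turbulent. ε/D = 1.8e-06/0.2662 = 6.76e-06; Haaland: 1/√f = -1.8 log₁₀[4.27e-07 + 3.21e-05] = 8.078, so f = 0.01533.

f ≈ 0.01533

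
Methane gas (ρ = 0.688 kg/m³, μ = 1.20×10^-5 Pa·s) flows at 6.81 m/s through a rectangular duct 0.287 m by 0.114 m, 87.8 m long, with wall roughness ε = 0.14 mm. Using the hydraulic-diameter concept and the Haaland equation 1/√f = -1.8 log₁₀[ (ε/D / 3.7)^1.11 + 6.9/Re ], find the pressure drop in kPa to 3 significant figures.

Hydraulic diameter D_h = 4A/P = 4·(0.287·0.114)/(2·(0.287+0.114)) = 0.1309/0.802 = 0.1632 m.
Re = ρVD_h/μ = 0.688·6.81·0.1632/1.2e-05 = 6.371e+04.
ε/D_h = 0.00014/0.1632 = 0.000858; Haaland gives 1/√f = -1.8 log₁₀[9.23e-05+0.000108] = 6.656, so f = 0.02257.
ΔP = f(L/D_h)(ρV²/2) = 0.02257·87.8/0.1632·15.95 = 193.8 Pa.
ΔP = 0.194 kPa.

ΔP ≈ 0.194 kPa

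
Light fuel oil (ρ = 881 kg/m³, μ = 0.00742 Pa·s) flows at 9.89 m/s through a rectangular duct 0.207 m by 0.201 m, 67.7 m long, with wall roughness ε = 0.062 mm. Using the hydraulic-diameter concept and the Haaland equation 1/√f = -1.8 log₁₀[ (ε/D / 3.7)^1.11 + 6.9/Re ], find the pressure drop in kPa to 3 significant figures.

ΔP ≈ 246 kPa

Hydraulic diameter D_h = 4A/P = 4·(0.207·0.201)/(2·(0.207+0.201)) = 0.1664/0.816 = 0.204 m.
Re = ρVD_h/μ = 881·9.89·0.204/0.00742 = 2.395e+05.
ε/D_h = 6.2e-05/0.204 = 0.000304; Haaland gives 1/√f = -1.8 log₁₀[2.92e-05+2.88e-05] = 7.626, so f = 0.0172.
ΔP = f(L/D_h)(ρV²/2) = 0.0172·67.7/0.204·4.309e+04 = 2.459e+05 Pa.
ΔP = 246 kPa.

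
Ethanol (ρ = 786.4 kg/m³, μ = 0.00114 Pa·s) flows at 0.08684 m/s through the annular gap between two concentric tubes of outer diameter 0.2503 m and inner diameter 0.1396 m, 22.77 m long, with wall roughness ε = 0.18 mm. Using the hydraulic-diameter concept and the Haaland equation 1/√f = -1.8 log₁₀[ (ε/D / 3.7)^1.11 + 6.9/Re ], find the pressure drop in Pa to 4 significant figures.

ΔP ≈ 22.22 Pa

Hydraulic diameter D_h = 4A/P = D_o - D_i = 0.2503 - 0.1396 = 0.1107 m.
Re = ρVD_h/μ = 786.4·0.08684·0.1107/0.00114 = 6631.
ε/D_h = 0.00018/0.1107 = 0.00163; Haaland gives 1/√f = -1.8 log₁₀[0.000188+0.00104] = 5.239, so f = 0.03643.
ΔP = f(L/D_h)(ρV²/2) = 0.03643·22.77/0.1107·2.965 = 22.22 Pa.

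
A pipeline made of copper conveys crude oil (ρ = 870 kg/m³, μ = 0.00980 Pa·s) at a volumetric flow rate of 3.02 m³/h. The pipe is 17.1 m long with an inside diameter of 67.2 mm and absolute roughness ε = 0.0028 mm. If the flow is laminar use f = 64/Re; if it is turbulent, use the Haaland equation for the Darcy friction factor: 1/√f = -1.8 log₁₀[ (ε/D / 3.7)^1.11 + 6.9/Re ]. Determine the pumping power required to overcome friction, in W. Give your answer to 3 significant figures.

Q = 3.02 m³/h = 3.02/3600 = 0.0008389 m³/s.
Cross-sectional area A = πD²/4 = π(0.0672)²/4 = 0.003547 m²; mean velocity V = Q/A = 0.0008389/0.003547 = 0.2365 m/s.
Reynolds number Re = ρVD/μ = 870 · 0.2365 · 0.0672 / 0.0098 = 1411.
Re < 2300 → laminar flow, so f = 64/Re = 64/1411 = 0.04536 (the turbulent correlation is not needed).
Darcy-Weisbach: ΔP = f(L/D)(ρV²/2) = 0.04536·(17.1/0.0672)·(870·0.2365²/2) = 0.04536·254.5·24.34 = 280.9 Pa.
Pumping power P = QΔP = 0.0008389·280.9 = 0.2356 W = 0.236 W.

P ≈ 0.236 W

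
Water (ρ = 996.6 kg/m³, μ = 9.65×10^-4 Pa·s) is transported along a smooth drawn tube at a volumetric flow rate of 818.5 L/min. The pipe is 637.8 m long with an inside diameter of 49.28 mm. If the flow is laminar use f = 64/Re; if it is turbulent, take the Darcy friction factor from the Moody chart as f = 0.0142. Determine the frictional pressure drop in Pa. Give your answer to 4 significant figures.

ΔP ≈ 4685000 Pa

Q = 818.5 L/min = 818.5/60000 = 0.01364 m³/s.
Cross-sectional area A = πD²/4 = π(0.04928)²/4 = 0.001907 m²; mean velocity V = Q/A = 0.01364/0.001907 = 7.152 m/s.
Reynolds number Re = ρVD/μ = 996.6 · 7.152 · 0.04928 / 0.000965 = 3.64e+05.
Re > 4000 → turbulent; use the Moody-chart value f = 0.0142.
Darcy-Weisbach: ΔP = f(L/D)(ρV²/2) = 0.0142·(637.8/0.04928)·(996.6·7.152²/2) = 0.0142·1.294e+04·2.549e+04 = 4.685e+06 Pa.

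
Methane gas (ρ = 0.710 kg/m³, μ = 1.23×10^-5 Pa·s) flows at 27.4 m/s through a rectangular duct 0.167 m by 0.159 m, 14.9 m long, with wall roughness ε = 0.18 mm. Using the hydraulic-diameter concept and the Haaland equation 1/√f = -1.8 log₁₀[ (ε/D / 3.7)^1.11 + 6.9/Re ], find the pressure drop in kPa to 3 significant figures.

ΔP ≈ 0.514 kPa

Hydraulic diameter D_h = 4A/P = 4·(0.167·0.159)/(2·(0.167+0.159)) = 0.1062/0.652 = 0.1629 m.
Re = ρVD_h/μ = 0.71·27.4·0.1629/1.23e-05 = 2.576e+05.
ε/D_h = 0.00018/0.1629 = 0.0011; Haaland gives 1/√f = -1.8 log₁₀[0.000122+2.68e-05] = 6.888, so f = 0.02108.
ΔP = f(L/D_h)(ρV²/2) = 0.02108·14.9/0.1629·266.5 = 513.8 Pa.
ΔP = 0.514 kPa.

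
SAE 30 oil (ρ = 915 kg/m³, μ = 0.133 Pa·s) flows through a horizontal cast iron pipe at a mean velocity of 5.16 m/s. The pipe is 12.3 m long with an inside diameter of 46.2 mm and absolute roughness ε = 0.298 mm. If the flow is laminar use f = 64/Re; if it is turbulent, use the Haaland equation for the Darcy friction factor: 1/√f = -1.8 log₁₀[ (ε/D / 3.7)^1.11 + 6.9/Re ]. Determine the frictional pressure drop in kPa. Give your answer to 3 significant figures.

ΔP ≈ 127 kPa

Reynolds number Re = ρVD/μ = 915 · 5.16 · 0.0462 / 0.133 = 1640.
Re < 2300 → laminar flow, so f = 64/Re = 64/1640 = 0.03902 (the turbulent correlation is not needed).
Darcy-Weisbach: ΔP = f(L/D)(ρV²/2) = 0.03902·(12.3/0.0462)·(915·5.16²/2) = 0.03902·266.2·1.218e+04 = 1.266e+05 Pa.
ΔP = 1.266e+05 Pa = 127 kPa.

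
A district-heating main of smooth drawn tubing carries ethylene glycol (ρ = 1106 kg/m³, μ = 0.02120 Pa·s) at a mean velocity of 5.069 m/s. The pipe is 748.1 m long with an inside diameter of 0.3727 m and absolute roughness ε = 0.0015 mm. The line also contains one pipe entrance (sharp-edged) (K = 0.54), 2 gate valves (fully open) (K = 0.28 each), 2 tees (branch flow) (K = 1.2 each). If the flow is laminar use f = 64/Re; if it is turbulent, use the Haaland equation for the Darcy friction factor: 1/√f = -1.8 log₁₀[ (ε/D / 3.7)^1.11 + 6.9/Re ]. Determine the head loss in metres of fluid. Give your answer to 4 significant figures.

Reynolds number Re = ρVD/μ = 1106 · 5.069 · 0.3727 / 0.0212 = 9.856e+04.
Re > 4000 → turbulent. Relative roughness ε/D = 1.5e-06/0.3727 = 4.02e-06. Haaland: 1/√f = -1.8 log₁₀[(4.02e-06/3.7)^1.11 + 6.9/9.856e+04] = -1.8 log₁₀[2.4e-07 + 7e-05] = 7.476, so f = 0.01789.
Total minor-loss coefficient ΣK = 1·0.54 + 2·0.28 + 2·1.2 = 3.5.
ΔP = [f·L/D + ΣK]·(ρV²/2) = [0.01789·748.1/0.3727 + 3.5]·(1106·5.069²/2) = [35.91 + 3.5]·1.421e+04 = 5.6e+05 Pa.
Head loss h_f = ΔP/(ρg) = 5.6e+05/(1106·9.81) = 51.62 m.

h_f ≈ 51.62 m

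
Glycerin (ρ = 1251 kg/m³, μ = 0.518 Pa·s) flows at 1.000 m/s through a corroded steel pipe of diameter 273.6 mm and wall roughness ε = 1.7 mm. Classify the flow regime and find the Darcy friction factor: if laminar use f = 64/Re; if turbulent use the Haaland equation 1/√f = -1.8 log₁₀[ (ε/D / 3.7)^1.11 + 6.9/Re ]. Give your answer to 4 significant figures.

Re = ρVD/μ = 1251·1·0.2736/0.518 = 660.8.
Re < 2300 → laminar, so f = 64/Re = 0.09686 (roughness is irrelevant in laminar flow).

f ≈ 0.09686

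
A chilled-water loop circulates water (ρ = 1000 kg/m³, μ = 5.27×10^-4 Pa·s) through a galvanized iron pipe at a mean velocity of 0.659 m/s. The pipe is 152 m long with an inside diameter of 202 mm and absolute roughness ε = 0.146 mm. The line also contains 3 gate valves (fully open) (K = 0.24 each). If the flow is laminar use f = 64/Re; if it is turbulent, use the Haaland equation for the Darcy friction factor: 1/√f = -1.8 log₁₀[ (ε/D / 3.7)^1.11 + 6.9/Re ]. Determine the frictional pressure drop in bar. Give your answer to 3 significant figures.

ΔP ≈ 0.0333 bar

Reynolds number Re = ρVD/μ = 1000 · 0.659 · 0.202 / 0.000527 = 2.526e+05.
Re > 4000 → turbulent. Relative roughness ε/D = 0.000146/0.202 = 0.000723. Haaland: 1/√f = -1.8 log₁₀[(0.000723/3.7)^1.11 + 6.9/2.526e+05] = -1.8 log₁₀[7.63e-05 + 2.73e-05] = 7.172, so f = 0.01944.
Total minor-loss coefficient ΣK = 3·0.24 = 0.72.
ΔP = [f·L/D + ΣK]·(ρV²/2) = [0.01944·152/0.202 + 0.72]·(1000·0.659²/2) = [14.63 + 0.72]·217.1 = 3333 Pa.
ΔP = 3333 Pa = 0.0333 bar.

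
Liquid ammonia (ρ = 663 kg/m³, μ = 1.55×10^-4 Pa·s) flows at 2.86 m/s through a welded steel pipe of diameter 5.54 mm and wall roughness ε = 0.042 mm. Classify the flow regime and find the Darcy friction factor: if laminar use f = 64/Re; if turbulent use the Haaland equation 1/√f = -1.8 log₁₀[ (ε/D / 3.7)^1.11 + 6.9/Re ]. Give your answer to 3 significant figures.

f ≈ 0.0356

Re = ρVD/μ = 663·2.86·0.00554/0.000155 = 6.777e+04.
Re > 4000 → turbulent. ε/D = 4.2e-05/0.00554 = 0.00758; Haaland: 1/√f = -1.8 log₁₀[0.00104 + 0.000102] = 5.298, so f = 0.03562.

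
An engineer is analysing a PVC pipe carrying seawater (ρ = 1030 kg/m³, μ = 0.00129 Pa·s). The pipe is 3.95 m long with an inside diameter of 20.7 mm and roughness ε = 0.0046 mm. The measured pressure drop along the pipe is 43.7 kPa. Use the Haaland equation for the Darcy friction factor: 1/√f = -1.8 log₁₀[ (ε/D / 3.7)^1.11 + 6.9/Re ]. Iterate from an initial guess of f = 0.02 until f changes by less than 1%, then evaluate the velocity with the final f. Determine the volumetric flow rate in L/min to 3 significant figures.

Q ≈ 96.1 L/min

Rearranging Darcy-Weisbach: V = √(2·ΔP·D/(f·L·ρ)). With ε/D = 4.6e-06/0.0207 = 0.000222, iterate starting from f = 0.02:
  f = 0.02 → V = √(2·4.37e+04·0.0207/(0.02·3.95·1030)) = 4.715 m/s; Re = ρVD/μ = 7.793e+04; f → 0.01966
  f = 0.01966 → V = 4.756 m/s; Re = 7.86e+04; f → 0.01963
Converged (Δf/f < 1%). With the final f = 0.01963: V = √(2·4.37e+04·0.0207/(0.01963·3.95·1030)) = 4.759 m/s.
Q = V·A = 4.759·(π/4·0.0207²) = 0.001602 m³/s = 96.1 L/min.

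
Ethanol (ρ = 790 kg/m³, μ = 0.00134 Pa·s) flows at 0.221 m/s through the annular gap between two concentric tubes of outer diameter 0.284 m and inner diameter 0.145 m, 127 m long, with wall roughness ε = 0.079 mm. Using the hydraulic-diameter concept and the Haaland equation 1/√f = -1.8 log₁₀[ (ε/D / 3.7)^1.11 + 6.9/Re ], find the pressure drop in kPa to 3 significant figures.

Hydraulic diameter D_h = 4A/P = D_o - D_i = 0.284 - 0.145 = 0.139 m.
Re = ρVD_h/μ = 790·0.221·0.139/0.00134 = 1.811e+04.
ε/D_h = 7.9e-05/0.139 = 0.000568; Haaland gives 1/√f = -1.8 log₁₀[5.85e-05+0.000381] = 6.043, so f = 0.02739.
ΔP = f(L/D_h)(ρV²/2) = 0.02739·127/0.139·19.29 = 482.7 Pa.
ΔP = 0.483 kPa.

ΔP ≈ 0.483 kPa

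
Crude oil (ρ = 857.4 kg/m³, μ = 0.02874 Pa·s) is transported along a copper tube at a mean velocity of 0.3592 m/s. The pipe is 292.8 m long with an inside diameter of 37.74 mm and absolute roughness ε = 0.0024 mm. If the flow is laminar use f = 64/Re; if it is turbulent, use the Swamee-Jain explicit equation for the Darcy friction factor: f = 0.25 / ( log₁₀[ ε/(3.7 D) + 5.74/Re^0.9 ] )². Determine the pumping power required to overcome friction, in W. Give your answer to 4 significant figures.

Reynolds number Re = ρVD/μ = 857.4 · 0.3592 · 0.03774 / 0.0287 = 404.4.
Re < 2300 → laminar flow, so f = 64/Re = 64/404.4 = 0.1583 (the turbulent correlation is not needed).
Darcy-Weisbach: ΔP = f(L/D)(ρV²/2) = 0.1583·(292.8/0.03774)·(857.4·0.3592²/2) = 0.1583·7758·55.31 = 6.791e+04 Pa.
Q = V·A = 0.3592·0.001119 = 0.0004018 m³/s.
Pumping power P = QΔP = 0.0004018·6.791e+04 = 27.288 W = 27.29 W.

P ≈ 27.29 W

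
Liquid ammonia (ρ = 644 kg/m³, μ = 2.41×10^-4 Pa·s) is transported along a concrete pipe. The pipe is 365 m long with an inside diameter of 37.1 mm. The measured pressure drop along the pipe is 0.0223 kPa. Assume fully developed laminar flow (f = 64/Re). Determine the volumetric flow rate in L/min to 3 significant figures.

Q ≈ 0.707 L/min

For laminar flow, f = 64/Re with Re = ρVD/μ, so Darcy-Weisbach reduces to ΔP = 32μLV/D². Solving for V: V = ΔP·D²/(32μL) = 22.3·(0.0371)²/(32·0.000241·365) = 0.0109 m/s.
Check: Re = ρVD/μ = 644·0.0109·0.0371/0.000241 = 1081 < 2300, so the laminar assumption holds.
Q = V·A = 0.0109·(π/4·0.0371²) = 1.179e-05 m³/s = 0.707 L/min.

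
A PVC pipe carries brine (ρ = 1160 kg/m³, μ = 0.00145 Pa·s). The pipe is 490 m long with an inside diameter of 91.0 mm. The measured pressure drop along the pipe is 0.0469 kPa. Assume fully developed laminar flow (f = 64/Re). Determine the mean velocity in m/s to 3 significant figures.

For laminar flow, f = 64/Re with Re = ρVD/μ, so Darcy-Weisbach reduces to ΔP = 32μLV/D². Solving for V: V = ΔP·D²/(32μL) = 46.9·(0.091)²/(32·0.00145·490) = 0.01708 m/s.
Check: Re = ρVD/μ = 1160·0.01708·0.091/0.00145 = 1244 < 2300, so the laminar assumption holds.

V ≈ 0.0171 m/s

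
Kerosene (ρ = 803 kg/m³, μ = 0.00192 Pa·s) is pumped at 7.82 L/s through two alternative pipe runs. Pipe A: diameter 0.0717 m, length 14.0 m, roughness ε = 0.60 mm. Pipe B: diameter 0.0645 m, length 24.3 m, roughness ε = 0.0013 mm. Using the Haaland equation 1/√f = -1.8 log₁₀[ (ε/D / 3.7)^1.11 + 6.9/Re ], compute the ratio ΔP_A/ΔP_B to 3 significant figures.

Pipe A: V = Q/A = 0.00782/0.004038 = 1.937 m/s; Re = 5.808e+04; ε/D = 0.00837; Haaland → f = 0.03685; ΔP_A = f(L/D)(ρV²/2) = 1.084e+04 Pa.
Pipe B: V = Q/A = 0.00782/0.003267 = 2.393 m/s; Re = 6.456e+04; ε/D = 2.02e-05; Haaland → f = 0.01963; ΔP_B = f(L/D)(ρV²/2) = 1.701e+04 Pa.
ΔP_A/ΔP_B = 1.084e+04/1.701e+04 = 0.637.

ΔP_A/ΔP_B ≈ 0.637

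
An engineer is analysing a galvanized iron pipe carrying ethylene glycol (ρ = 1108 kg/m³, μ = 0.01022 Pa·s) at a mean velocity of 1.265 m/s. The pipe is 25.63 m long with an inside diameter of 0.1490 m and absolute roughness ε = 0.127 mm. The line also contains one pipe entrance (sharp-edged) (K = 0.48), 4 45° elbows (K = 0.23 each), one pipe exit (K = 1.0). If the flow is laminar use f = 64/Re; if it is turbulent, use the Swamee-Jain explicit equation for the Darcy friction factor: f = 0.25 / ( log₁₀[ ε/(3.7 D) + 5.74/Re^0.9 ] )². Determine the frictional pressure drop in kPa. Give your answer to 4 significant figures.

ΔP ≈ 6.349 kPa

Reynolds number Re = ρVD/μ = 1108 · 1.265 · 0.149 / 0.0102 = 2.043e+04.
Re > 4000 → turbulent. Relative roughness ε/D = 0.000127/0.149 = 0.000852. Swamee-Jain: f = 0.25/(log₁₀[0.000852/3.7 + 5.74/2.043e+04^0.9])² = 0.25/(log₁₀[0.00023 + 0.000758])² = 0.25/(-3.005)² = 0.02768.
Total minor-loss coefficient ΣK = 1·0.48 + 4·0.23 + 1·1 = 2.4.
ΔP = [f·L/D + ΣK]·(ρV²/2) = [0.02768·25.63/0.149 + 2.4]·(1108·1.265²/2) = [4.762 + 2.4]·886.5 = 6349 Pa.
ΔP = 6349 Pa = 6.349 kPa.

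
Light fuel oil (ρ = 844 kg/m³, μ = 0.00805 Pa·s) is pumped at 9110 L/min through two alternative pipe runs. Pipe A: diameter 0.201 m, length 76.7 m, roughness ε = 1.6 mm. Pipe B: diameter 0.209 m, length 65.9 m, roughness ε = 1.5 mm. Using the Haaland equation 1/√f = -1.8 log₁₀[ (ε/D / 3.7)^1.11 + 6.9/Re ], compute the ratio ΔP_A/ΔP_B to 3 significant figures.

Pipe A: V = Q/A = 0.1518/0.03173 = 4.785 m/s; Re = 1.008e+05; ε/D = 0.00796; Haaland → f = 0.03585; ΔP_A = f(L/D)(ρV²/2) = 1.322e+05 Pa.
Pipe B: V = Q/A = 0.1518/0.03431 = 4.426 m/s; Re = 9.698e+04; ε/D = 0.00718; Haaland → f = 0.03475; ΔP_B = f(L/D)(ρV²/2) = 9.058e+04 Pa.
ΔP_A/ΔP_B = 1.322e+05/9.058e+04 = 1.46.

ΔP_A/ΔP_B ≈ 1.46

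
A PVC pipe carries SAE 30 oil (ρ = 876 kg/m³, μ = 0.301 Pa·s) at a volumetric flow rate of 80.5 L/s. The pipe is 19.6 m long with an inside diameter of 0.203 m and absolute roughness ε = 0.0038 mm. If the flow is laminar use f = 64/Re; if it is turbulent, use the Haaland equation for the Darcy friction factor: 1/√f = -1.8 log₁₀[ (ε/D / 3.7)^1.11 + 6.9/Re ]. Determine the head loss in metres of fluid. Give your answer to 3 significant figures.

Q = 80.5 L/s = 80.5/1000 = 0.0805 m³/s.
Cross-sectional area A = πD²/4 = π(0.203)²/4 = 0.03237 m²; mean velocity V = Q/A = 0.0805/0.03237 = 2.487 m/s.
Reynolds number Re = ρVD/μ = 876 · 2.487 · 0.203 / 0.301 = 1469.
Re < 2300 → laminar flow, so f = 64/Re = 64/1469 = 0.04355 (the turbulent correlation is not needed).
Darcy-Weisbach: ΔP = f(L/D)(ρV²/2) = 0.04355·(19.6/0.203)·(876·2.487²/2) = 0.04355·96.55·2710 = 1.139e+04 Pa.
Head loss h_f = ΔP/(ρg) = 1.139e+04/(876·9.81) = 1.33 m.

h_f ≈ 1.33 m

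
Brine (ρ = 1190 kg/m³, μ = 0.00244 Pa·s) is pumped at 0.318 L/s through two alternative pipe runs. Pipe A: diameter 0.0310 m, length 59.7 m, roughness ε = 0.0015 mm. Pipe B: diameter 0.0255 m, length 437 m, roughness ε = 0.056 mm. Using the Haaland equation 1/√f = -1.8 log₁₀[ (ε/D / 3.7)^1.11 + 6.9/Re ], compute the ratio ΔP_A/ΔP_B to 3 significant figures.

ΔP_A/ΔP_B ≈ 0.0506

Pipe A: V = Q/A = 0.000318/0.0007548 = 0.4213 m/s; Re = 6370; ε/D = 4.84e-05; Haaland → f = 0.03514; ΔP_A = f(L/D)(ρV²/2) = 7147 Pa.
Pipe B: V = Q/A = 0.000318/0.0005107 = 0.6227 m/s; Re = 7744; ε/D = 0.0022; Haaland → f = 0.03575; ΔP_B = f(L/D)(ρV²/2) = 1.413e+05 Pa.
ΔP_A/ΔP_B = 7147/1.413e+05 = 0.0506.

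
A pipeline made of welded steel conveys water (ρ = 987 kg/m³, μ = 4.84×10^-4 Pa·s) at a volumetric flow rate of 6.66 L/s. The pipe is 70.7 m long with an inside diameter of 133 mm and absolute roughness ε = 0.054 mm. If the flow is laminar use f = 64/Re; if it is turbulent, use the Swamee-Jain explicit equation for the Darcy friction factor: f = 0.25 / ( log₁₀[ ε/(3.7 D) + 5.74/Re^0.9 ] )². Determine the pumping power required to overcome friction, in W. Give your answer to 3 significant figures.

Q = 6.66 L/s = 6.66/1000 = 0.00666 m³/s.
Cross-sectional area A = πD²/4 = π(0.133)²/4 = 0.01389 m²; mean velocity V = Q/A = 0.00666/0.01389 = 0.4794 m/s.
Reynolds number Re = ρVD/μ = 987 · 0.4794 · 0.133 / 0.000484 = 1.3e+05.
Re > 4000 → turbulent. Relative roughness ε/D = 5.4e-05/0.133 = 0.000406. Swamee-Jain: f = 0.25/(log₁₀[0.000406/3.7 + 5.74/1.3e+05^0.9])² = 0.25/(log₁₀[0.00011 + 0.000143])² = 0.25/(-3.597)² = 0.01932.
Darcy-Weisbach: ΔP = f(L/D)(ρV²/2) = 0.01932·(70.7/0.133)·(987·0.4794²/2) = 0.01932·531.6·113.4 = 1165 Pa.
Pumping power P = QΔP = 0.00666·1165 = 7.759 W = 7.76 W.

P ≈ 7.76 W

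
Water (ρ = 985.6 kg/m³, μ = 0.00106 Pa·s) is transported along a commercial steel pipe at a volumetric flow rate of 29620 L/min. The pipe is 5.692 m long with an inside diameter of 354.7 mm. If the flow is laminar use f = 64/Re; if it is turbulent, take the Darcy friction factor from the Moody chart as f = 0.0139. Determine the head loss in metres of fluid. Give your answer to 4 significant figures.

Q = 29620 L/min = 29620/60000 = 0.4937 m³/s.
Cross-sectional area A = πD²/4 = π(0.3547)²/4 = 0.09881 m²; mean velocity V = Q/A = 0.4937/0.09881 = 4.996 m/s.
Reynolds number Re = ρVD/μ = 985.6 · 4.996 · 0.3547 / 0.00106 = 1.648e+06.
Re > 4000 → turbulent; use the Moody-chart value f = 0.0139.
Darcy-Weisbach: ΔP = f(L/D)(ρV²/2) = 0.0139·(5.692/0.3547)·(985.6·4.996²/2) = 0.0139·16.05·1.23e+04 = 2744 Pa.
Head loss h_f = ΔP/(ρg) = 2744/(985.6·9.81) = 0.2838 m.

h_f ≈ 0.2838 m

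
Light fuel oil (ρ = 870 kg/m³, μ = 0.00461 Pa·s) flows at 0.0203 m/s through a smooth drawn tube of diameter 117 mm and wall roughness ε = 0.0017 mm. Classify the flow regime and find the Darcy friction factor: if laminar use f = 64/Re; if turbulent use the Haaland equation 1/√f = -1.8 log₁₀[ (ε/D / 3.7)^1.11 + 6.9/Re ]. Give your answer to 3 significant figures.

f ≈ 0.143

Re = ρVD/μ = 870·0.0203·0.117/0.00461 = 448.2.
Re < 2300 → laminar, so f = 64/Re = 0.1428 (roughness is irrelevant in laminar flow).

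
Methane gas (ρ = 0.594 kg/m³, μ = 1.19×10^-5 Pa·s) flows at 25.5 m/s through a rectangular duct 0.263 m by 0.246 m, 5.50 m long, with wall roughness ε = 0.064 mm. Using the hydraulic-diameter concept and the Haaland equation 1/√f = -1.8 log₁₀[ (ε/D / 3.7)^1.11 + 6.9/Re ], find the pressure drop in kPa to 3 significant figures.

Hydraulic diameter D_h = 4A/P = 4·(0.263·0.246)/(2·(0.263+0.246)) = 0.2588/1.018 = 0.2542 m.
Re = ρVD_h/μ = 0.594·25.5·0.2542/1.19e-05 = 3.236e+05.
ε/D_h = 6.4e-05/0.2542 = 0.000252; Haaland gives 1/√f = -1.8 log₁₀[2.37e-05+2.13e-05] = 7.824, so f = 0.01634.
ΔP = f(L/D_h)(ρV²/2) = 0.01634·5.5/0.2542·193.1 = 68.25 Pa.
ΔP = 0.0683 kPa.

ΔP ≈ 0.0683 kPa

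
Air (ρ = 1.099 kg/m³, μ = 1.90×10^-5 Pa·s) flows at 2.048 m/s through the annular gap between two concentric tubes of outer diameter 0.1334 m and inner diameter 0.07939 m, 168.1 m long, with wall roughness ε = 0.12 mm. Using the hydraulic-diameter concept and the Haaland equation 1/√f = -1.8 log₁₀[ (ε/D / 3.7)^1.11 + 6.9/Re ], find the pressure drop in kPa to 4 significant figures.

Hydraulic diameter D_h = 4A/P = D_o - D_i = 0.1334 - 0.07939 = 0.05401 m.
Re = ρVD_h/μ = 1.099·2.048·0.05401/1.9e-05 = 6398.
ε/D_h = 0.00012/0.05401 = 0.00222; Haaland gives 1/√f = -1.8 log₁₀[0.000266+0.00108] = 5.169, so f = 0.03743.
ΔP = f(L/D_h)(ρV²/2) = 0.03743·168.1/0.05401·2.305 = 268.5 Pa.
ΔP = 0.2685 kPa.

ΔP ≈ 0.2685 kPa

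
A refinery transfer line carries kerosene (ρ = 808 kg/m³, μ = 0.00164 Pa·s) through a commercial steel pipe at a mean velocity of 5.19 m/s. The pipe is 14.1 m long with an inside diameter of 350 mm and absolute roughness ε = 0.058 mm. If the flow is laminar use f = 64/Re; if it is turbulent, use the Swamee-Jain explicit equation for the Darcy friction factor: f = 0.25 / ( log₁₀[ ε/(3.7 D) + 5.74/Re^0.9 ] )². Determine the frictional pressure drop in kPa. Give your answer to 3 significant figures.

Reynolds number Re = ρVD/μ = 808 · 5.19 · 0.35 / 0.00164 = 8.95e+05.
Re > 4000 → turbulent. Relative roughness ε/D = 5.8e-05/0.35 = 0.000166. Swamee-Jain: f = 0.25/(log₁₀[0.000166/3.7 + 5.74/8.95e+05^0.9])² = 0.25/(log₁₀[4.48e-05 + 2.53e-05])² = 0.25/(-4.155)² = 0.01448.
Darcy-Weisbach: ΔP = f(L/D)(ρV²/2) = 0.01448·(14.1/0.35)·(808·5.19²/2) = 0.01448·40.29·1.088e+04 = 6349 Pa.
ΔP = 6349 Pa = 6.35 kPa.

ΔP ≈ 6.35 kPa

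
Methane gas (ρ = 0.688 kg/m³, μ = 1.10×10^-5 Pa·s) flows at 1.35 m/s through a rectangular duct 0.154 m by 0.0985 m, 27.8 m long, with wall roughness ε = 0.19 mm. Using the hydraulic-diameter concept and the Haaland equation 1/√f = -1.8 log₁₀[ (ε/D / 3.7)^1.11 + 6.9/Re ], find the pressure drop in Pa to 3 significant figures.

ΔP ≈ 4.77 Pa

Hydraulic diameter D_h = 4A/P = 4·(0.154·0.0985)/(2·(0.154+0.0985)) = 0.06068/0.505 = 0.1202 m.
Re = ρVD_h/μ = 0.688·1.35·0.1202/1.1e-05 = 1.015e+04.
ε/D_h = 0.00019/0.1202 = 0.00158; Haaland gives 1/√f = -1.8 log₁₀[0.000182+0.00068] = 5.516, so f = 0.03287.
ΔP = f(L/D_h)(ρV²/2) = 0.03287·27.8/0.1202·0.6269 = 4.768 Pa.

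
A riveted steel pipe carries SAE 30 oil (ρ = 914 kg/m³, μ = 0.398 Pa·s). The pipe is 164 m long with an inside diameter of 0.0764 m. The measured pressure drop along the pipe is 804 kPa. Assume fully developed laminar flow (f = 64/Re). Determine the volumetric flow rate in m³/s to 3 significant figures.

Q ≈ 0.0103 m³/s

For laminar flow, f = 64/Re with Re = ρVD/μ, so Darcy-Weisbach reduces to ΔP = 32μLV/D². Solving for V: V = ΔP·D²/(32μL) = 8.04e+05·(0.0764)²/(32·0.398·164) = 2.247 m/s.
Check: Re = ρVD/μ = 914·2.247·0.0764/0.398 = 394.2 < 2300, so the laminar assumption holds.
Q = V·A = 2.247·(π/4·0.0764²) = 0.0103 m³/s = 0.0103 m³/s.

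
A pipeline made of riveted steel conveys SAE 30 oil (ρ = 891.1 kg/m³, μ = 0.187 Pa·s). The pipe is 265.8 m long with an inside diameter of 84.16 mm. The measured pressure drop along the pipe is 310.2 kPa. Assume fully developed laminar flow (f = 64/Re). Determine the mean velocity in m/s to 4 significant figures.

For laminar flow, f = 64/Re with Re = ρVD/μ, so Darcy-Weisbach reduces to ΔP = 32μLV/D². Solving for V: V = ΔP·D²/(32μL) = 3.102e+05·(0.08416)²/(32·0.187·265.8) = 1.381 m/s.
Check: Re = ρVD/μ = 891.1·1.381·0.08416/0.187 = 554 < 2300, so the laminar assumption holds.

V ≈ 1.381 m/s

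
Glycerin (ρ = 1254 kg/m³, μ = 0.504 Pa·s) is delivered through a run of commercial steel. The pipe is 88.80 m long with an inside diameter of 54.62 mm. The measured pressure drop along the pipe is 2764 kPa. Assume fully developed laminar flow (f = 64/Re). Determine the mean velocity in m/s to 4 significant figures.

For laminar flow, f = 64/Re with Re = ρVD/μ, so Darcy-Weisbach reduces to ΔP = 32μLV/D². Solving for V: V = ΔP·D²/(32μL) = 2.764e+06·(0.05462)²/(32·0.504·88.8) = 5.758 m/s.
Check: Re = ρVD/μ = 1254·5.758·0.05462/0.504 = 782.5 < 2300, so the laminar assumption holds.

V ≈ 5.758 m/s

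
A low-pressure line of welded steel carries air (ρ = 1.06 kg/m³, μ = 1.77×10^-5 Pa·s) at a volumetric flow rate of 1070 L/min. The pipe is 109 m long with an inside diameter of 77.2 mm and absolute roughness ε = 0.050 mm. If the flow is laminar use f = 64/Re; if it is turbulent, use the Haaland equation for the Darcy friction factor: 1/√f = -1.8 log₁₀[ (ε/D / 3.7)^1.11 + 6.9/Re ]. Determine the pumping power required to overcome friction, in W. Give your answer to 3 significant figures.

Q = 1070 L/min = 1070/60000 = 0.01783 m³/s.
Cross-sectional area A = πD²/4 = π(0.0772)²/4 = 0.004681 m²; mean velocity V = Q/A = 0.01783/0.004681 = 3.81 m/s.
Reynolds number Re = ρVD/μ = 1.06 · 3.81 · 0.0772 / 1.77e-05 = 1.761e+04.
Re > 4000 → turbulent. Relative roughness ε/D = 5e-05/0.0772 = 0.000648. Haaland: 1/√f = -1.8 log₁₀[(0.000648/3.7)^1.11 + 6.9/1.761e+04] = -1.8 log₁₀[6.76e-05 + 0.000392] = 6.008, so f = 0.0277.
Darcy-Weisbach: ΔP = f(L/D)(ρV²/2) = 0.0277·(109/0.0772)·(1.06·3.81²/2) = 0.0277·1412·7.693 = 300.9 Pa.
Pumping power P = QΔP = 0.01783·300.9 = 5.366 W = 5.37 W.

P ≈ 5.37 W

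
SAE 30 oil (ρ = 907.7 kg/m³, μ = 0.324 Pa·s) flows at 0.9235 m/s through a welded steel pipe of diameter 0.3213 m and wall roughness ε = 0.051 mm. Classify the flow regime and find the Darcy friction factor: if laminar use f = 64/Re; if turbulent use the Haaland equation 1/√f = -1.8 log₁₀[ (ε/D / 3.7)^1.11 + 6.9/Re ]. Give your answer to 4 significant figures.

Re = ρVD/μ = 907.7·0.9235·0.3213/0.324 = 831.3.
Re < 2300 → laminar, so f = 64/Re = 0.07699 (roughness is irrelevant in laminar flow).

f ≈ 0.07699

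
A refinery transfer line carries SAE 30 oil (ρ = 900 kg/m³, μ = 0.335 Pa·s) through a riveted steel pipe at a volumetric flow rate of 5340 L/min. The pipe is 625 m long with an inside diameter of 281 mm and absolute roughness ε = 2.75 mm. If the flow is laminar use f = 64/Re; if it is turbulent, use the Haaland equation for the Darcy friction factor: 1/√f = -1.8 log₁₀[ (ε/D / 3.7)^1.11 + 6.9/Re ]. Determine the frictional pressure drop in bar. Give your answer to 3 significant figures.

Q = 5340 L/min = 5340/60000 = 0.089 m³/s.
Cross-sectional area A = πD²/4 = π(0.281)²/4 = 0.06202 m²; mean velocity V = Q/A = 0.089/0.06202 = 1.435 m/s.
Reynolds number Re = ρVD/μ = 900 · 1.435 · 0.281 / 0.335 = 1083.
Re < 2300 → laminar flow, so f = 64/Re = 64/1083 = 0.05907 (the turbulent correlation is not needed).
Darcy-Weisbach: ΔP = f(L/D)(ρV²/2) = 0.05907·(625/0.281)·(900·1.435²/2) = 0.05907·2224·926.8 = 1.218e+05 Pa.
ΔP = 1.218e+05 Pa = 1.22 bar.

ΔP ≈ 1.22 bar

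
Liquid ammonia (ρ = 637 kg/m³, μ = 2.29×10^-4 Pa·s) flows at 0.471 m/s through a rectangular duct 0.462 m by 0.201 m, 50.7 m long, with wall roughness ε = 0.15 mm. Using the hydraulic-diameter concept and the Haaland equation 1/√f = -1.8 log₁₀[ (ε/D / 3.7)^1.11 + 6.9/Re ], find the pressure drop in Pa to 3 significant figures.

ΔP ≈ 231 Pa

Hydraulic diameter D_h = 4A/P = 4·(0.462·0.201)/(2·(0.462+0.201)) = 0.3714/1.326 = 0.2801 m.
Re = ρVD_h/μ = 637·0.471·0.2801/0.000229 = 3.67e+05.
ε/D_h = 0.00015/0.2801 = 0.000535; Haaland gives 1/√f = -1.8 log₁₀[5.47e-05+1.88e-05] = 7.44, so f = 0.01806.
ΔP = f(L/D_h)(ρV²/2) = 0.01806·50.7/0.2801·70.66 = 231 Pa.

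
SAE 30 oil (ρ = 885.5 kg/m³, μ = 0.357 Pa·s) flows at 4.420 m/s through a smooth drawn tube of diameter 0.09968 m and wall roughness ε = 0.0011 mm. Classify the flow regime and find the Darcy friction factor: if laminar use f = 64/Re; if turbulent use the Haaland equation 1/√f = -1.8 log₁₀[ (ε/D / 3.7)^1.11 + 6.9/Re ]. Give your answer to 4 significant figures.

f ≈ 0.05856

Re = ρVD/μ = 885.5·4.42·0.09968/0.357 = 1093.
Re < 2300 → laminar, so f = 64/Re = 0.05856 (roughness is irrelevant in laminar flow).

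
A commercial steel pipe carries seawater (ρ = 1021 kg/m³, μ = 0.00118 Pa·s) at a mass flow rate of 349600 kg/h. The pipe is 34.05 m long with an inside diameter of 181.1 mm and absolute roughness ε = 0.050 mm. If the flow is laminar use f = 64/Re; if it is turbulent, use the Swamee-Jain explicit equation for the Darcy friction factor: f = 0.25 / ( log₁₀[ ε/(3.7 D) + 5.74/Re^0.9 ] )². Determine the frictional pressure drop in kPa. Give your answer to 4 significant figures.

ṁ = 349600 kg/h = 349600/3600 = 97.11 kg/s.
A = πD²/4 = π(0.1811)²/4 = 0.02576 m²; mean velocity V = ṁ/(ρA) = 97.11/(1021 · 0.02576) = 3.692 m/s.
Reynolds number Re = ρVD/μ = 1021 · 3.692 · 0.1811 / 0.00118 = 5.786e+05.
Re > 4000 → turbulent. Relative roughness ε/D = 5e-05/0.1811 = 0.000276. Swamee-Jain: f = 0.25/(log₁₀[0.000276/3.7 + 5.74/5.786e+05^0.9])² = 0.25/(log₁₀[7.46e-05 + 3.74e-05])² = 0.25/(-3.951)² = 0.01602.
Darcy-Weisbach: ΔP = f(L/D)(ρV²/2) = 0.01602·(34.05/0.1811)·(1021·3.692²/2) = 0.01602·188·6960 = 2.096e+04 Pa.
ΔP = 2.096e+04 Pa = 20.96 kPa.

ΔP ≈ 20.96 kPa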